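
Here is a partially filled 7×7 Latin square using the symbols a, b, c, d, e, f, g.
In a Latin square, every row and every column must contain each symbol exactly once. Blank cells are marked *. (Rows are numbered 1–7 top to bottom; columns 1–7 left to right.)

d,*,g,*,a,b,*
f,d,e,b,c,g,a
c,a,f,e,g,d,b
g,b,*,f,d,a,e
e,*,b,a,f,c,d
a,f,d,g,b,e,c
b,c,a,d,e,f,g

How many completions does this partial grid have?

1

Row 1, column 2: eliminating its row and column leaves {e}.
Row 1, column 4: eliminating its row and column leaves {c}.
Row 1, column 7: eliminating its row and column leaves {f}.
Row 4, column 3: eliminating its row and column leaves {c}.
Row 5, column 2: eliminating its row and column leaves {g}.
Only one assignment across all blanks avoids any row or column repeat, giving 1 completion.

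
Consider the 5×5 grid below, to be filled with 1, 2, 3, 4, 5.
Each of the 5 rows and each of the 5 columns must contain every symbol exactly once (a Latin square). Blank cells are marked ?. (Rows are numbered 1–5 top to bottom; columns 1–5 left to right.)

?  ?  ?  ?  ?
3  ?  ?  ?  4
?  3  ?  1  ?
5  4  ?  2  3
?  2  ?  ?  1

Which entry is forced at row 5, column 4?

Row 2, column 4: row 2 has {3, 4} and column 4 has {1, 2}, leaving only 5.
Row 2, column 2: row 2 has {3, 4, 5} and column 2 has {2, 3, 4}, leaving only 1.
Row 1, column 2: row 1 has {} and column 2 has {1, 2, 3, 4}, leaving only 5.
Row 1, column 5: row 1 has {5} and column 5 has {1, 3, 4}, leaving only 2.
Row 2, column 3: row 2 has {1, 3, 4, 5} and column 3 has {}, leaving only 2.
Row 3, column 5: row 3 has {1, 3} and column 5 has {1, 2, 3, 4}, leaving only 5.
Row 3, column 3: row 3 has {1, 3, 5} and column 3 has {2}, leaving only 4.
Row 3, column 1: row 3 has {1, 3, 4, 5} and column 1 has {3, 5}, leaving only 2.
Row 4, column 3: row 4 has {2, 3, 4, 5} and column 3 has {2, 4}, leaving only 1.
Row 1, column 3: row 1 has {2, 5} and column 3 has {1, 2, 4}, leaving only 3.
Row 1, column 4: row 1 has {2, 3, 5} and column 4 has {1, 2, 5}, leaving only 4.
Row 5 already has {1, 2} and column 4 already has {1, 2, 4, 5}, so row 5, column 4 must be 3.

3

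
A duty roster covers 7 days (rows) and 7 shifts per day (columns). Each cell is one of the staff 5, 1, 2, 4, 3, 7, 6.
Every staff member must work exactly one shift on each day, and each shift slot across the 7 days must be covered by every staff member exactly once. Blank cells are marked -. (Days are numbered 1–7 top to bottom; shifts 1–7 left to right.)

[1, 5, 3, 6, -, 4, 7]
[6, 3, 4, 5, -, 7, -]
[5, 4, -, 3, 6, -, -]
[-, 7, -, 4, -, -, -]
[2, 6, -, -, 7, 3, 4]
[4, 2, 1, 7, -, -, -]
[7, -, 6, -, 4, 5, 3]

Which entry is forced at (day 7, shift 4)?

Day 1, shift 5: day 1 has {5, 1, 4, 3, 7, 6} and shift 5 has {4, 7, 6}, leaving only 2.
Day 2, shift 5: day 2 has {5, 4, 3, 7, 6} and shift 5 has {2, 4, 7, 6}, leaving only 1.
Day 2, shift 7: day 2 has {5, 1, 4, 3, 7, 6} and shift 7 has {4, 3, 7}, leaving only 2.
Day 3, shift 7: day 3 has {5, 4, 3, 6} and shift 7 has {2, 4, 3, 7}, leaving only 1.
Day 3, shift 6: day 3 has {5, 1, 4, 3, 6} and shift 6 has {5, 4, 3, 7}, leaving only 2.
Day 3, shift 3: day 3 has {5, 1, 2, 4, 3, 6} and shift 3 has {1, 4, 3, 6}, leaving only 7.
Day 4, shift 1: day 4 has {4, 7} and shift 1 has {5, 1, 2, 4, 7, 6}, leaving only 3.
Day 4, shift 5: day 4 has {4, 3, 7} and shift 5 has {1, 2, 4, 7, 6}, leaving only 5.
Day 4, shift 3: day 4 has {5, 4, 3, 7} and shift 3 has {1, 4, 3, 7, 6}, leaving only 2.
Day 4, shift 7: day 4 has {5, 2, 4, 3, 7} and shift 7 has {1, 2, 4, 3, 7}, leaving only 6.
Day 4, shift 6: day 4 has {5, 2, 4, 3, 7, 6} and shift 6 has {5, 2, 4, 3, 7}, leaving only 1.
Day 5, shift 3: day 5 has {2, 4, 3, 7, 6} and shift 3 has {1, 2, 4, 3, 7, 6}, leaving only 5.
Day 5, shift 4: day 5 has {5, 2, 4, 3, 7, 6} and shift 4 has {5, 4, 3, 7, 6}, leaving only 1.
Day 7 already has {5, 4, 3, 7, 6} and shift 4 already has {5, 1, 4, 3, 7, 6}, so day 7, shift 4 must be 2.

2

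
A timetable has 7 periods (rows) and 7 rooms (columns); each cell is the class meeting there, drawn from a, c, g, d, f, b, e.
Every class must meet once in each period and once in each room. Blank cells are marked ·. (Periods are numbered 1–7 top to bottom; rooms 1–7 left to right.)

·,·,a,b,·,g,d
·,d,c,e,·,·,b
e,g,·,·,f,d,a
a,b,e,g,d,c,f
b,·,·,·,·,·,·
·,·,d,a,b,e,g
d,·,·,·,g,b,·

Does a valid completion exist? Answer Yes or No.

Period 2, room 5: period 2 has {c, d, b, e} and room 5 has {g, d, f, b}, so it must be a.
Period 2, room 6: period 2 has {a, c, d, b, e} and room 6 has {c, g, d, b, e}, so it must be f.
Period 2, room 1: period 2 has {a, c, d, f, b, e} and room 1 has {a, d, b, e}, so it must be g.
Period 3, room 3: period 3 has {a, g, d, f, e} and room 3 has {a, c, d, e}, so it must be b.
Period 3, room 4: period 3 has {a, g, d, f, b, e} and room 4 has {a, g, b, e}, so it must be c.
Period 5, room 6: period 5 has {b} and room 6 has {c, g, d, f, b, e}, so it must be a.
Period 7, room 3: period 7 has {g, d, b} and room 3 has {a, c, d, b, e}, so it must be f.
Now period 7, room 4: period 7 together with room 4 already contain {a, c, g, d, f, b, e} — every symbol — so nothing can go there. The grid has no valid completion.

No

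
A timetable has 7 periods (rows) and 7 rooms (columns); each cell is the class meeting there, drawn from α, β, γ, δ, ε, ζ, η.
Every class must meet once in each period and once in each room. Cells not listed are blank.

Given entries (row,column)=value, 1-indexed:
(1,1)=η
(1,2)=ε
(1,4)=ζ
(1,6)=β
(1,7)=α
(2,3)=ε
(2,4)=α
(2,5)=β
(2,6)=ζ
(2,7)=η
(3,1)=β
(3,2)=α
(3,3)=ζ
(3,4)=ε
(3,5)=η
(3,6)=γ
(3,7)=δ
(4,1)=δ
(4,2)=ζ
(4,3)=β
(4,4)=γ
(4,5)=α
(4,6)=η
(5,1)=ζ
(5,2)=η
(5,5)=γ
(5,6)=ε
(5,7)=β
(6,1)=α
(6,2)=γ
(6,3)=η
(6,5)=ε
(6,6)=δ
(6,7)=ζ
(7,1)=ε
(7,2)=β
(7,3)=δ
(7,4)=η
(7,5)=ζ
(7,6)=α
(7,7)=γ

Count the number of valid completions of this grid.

Period 1, room 3: eliminating its period and room leaves {γ}.
Period 1, room 5: eliminating its period and room leaves {δ}.
Period 2, room 1: eliminating its period and room leaves {γ}.
Period 2, room 2: eliminating its period and room leaves {δ}.
Period 4, room 7: eliminating its period and room leaves {ε}.
Period 5, room 3: eliminating its period and room leaves {α}.
Period 5, room 4: eliminating its period and room leaves {δ}.
Period 6, room 4: eliminating its period and room leaves {β}.
Only one assignment across all blanks avoids any period or room repeat, giving 1 completion.

1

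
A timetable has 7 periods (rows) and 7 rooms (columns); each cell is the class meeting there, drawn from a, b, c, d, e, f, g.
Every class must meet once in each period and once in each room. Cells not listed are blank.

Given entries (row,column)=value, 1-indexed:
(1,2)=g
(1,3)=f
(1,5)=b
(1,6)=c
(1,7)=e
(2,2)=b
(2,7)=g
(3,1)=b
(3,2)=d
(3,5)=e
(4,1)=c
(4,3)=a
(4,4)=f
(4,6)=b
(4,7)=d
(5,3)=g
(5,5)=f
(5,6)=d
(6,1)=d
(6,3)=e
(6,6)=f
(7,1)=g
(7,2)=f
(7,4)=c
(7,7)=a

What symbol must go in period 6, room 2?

Period 1, room 1: period 1 has {b, c, e, f, g} and room 1 has {b, c, d, g}, leaving only a.
Period 1, room 4: period 1 has {a, b, c, e, f, g} and room 4 has {c, f}, leaving only d.
Period 3, room 3: period 3 has {b, d, e} and room 3 has {a, e, f, g}, leaving only c.
Period 2, room 3: period 2 has {b, g} and room 3 has {a, c, e, f, g}, leaving only d.
Period 3, room 7: period 3 has {b, c, d, e} and room 7 has {a, d, e, g}, leaving only f.
Period 4, room 2: period 4 has {a, b, c, d, f} and room 2 has {b, d, f, g}, leaving only e.
Period 4, room 5: period 4 has {a, b, c, d, e, f} and room 5 has {b, e, f}, leaving only g.
Period 5, room 1: period 5 has {d, f, g} and room 1 has {a, b, c, d, g}, leaving only e.
Period 2, room 1: period 2 has {b, d, g} and room 1 has {a, b, c, d, e, g}, leaving only f.
Period 7, room 3: period 7 has {a, c, f, g} and room 3 has {a, c, d, e, f, g}, leaving only b.
Period 7, room 5: period 7 has {a, b, c, f, g} and room 5 has {b, e, f, g}, leaving only d.
Period 7, room 6: period 7 has {a, b, c, d, f, g} and room 6 has {b, c, d, f}, leaving only e.
Period 2, room 6: period 2 has {b, d, f, g} and room 6 has {b, c, d, e, f}, leaving only a.
Period 2, room 4: period 2 has {a, b, d, f, g} and room 4 has {c, d, f}, leaving only e.
Period 2, room 5: period 2 has {a, b, d, e, f, g} and room 5 has {b, d, e, f, g}, leaving only c.
Period 3, room 6: period 3 has {b, c, d, e, f} and room 6 has {a, b, c, d, e, f}, leaving only g.
Period 3, room 4: period 3 has {b, c, d, e, f, g} and room 4 has {c, d, e, f}, leaving only a.
Period 5, room 4: period 5 has {d, e, f, g} and room 4 has {a, c, d, e, f}, leaving only b.
Period 5, room 7: period 5 has {b, d, e, f, g} and room 7 has {a, d, e, f, g}, leaving only c.
Period 5, room 2: period 5 has {b, c, d, e, f, g} and room 2 has {b, d, e, f, g}, leaving only a.
Period 6 already has {d, e, f} and room 2 already has {a, b, d, e, f, g}, so period 6, room 2 must be c.

c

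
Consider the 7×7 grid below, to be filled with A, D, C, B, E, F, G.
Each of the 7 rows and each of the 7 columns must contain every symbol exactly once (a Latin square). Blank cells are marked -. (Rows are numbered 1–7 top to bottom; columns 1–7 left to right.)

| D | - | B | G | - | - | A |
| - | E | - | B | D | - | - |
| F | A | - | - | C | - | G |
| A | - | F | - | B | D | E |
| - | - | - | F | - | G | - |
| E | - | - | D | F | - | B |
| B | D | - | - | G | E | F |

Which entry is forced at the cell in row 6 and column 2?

Row 1, column 5: row 1 has {A, D, B, G} and column 5 has {D, C, B, F, G}, leaving only E.
Row 2, column 7: row 2 has {D, B, E} and column 7 has {A, B, E, F, G}, leaving only C.
Row 2, column 1: row 2 has {D, C, B, E} and column 1 has {A, D, B, E, F}, leaving only G.
Row 2, column 3: row 2 has {D, C, B, E, G} and column 3 has {B, F}, leaving only A.
Row 2, column 6: row 2 has {A, D, C, B, E, G} and column 6 has {D, E, G}, leaving only F.
Row 1, column 6: row 1 has {A, D, B, E, G} and column 6 has {D, E, F, G}, leaving only C.
Row 1, column 2: row 1 has {A, D, C, B, E, G} and column 2 has {A, D, E}, leaving only F.
Row 3, column 4: row 3 has {A, C, F, G} and column 4 has {D, B, F, G}, leaving only E.
Row 3, column 3: row 3 has {A, C, E, F, G} and column 3 has {A, B, F}, leaving only D.
Row 3, column 6: row 3 has {A, D, C, E, F, G} and column 6 has {D, C, E, F, G}, leaving only B.
Row 4, column 4: row 4 has {A, D, B, E, F} and column 4 has {D, B, E, F, G}, leaving only C.
Row 4, column 2: row 4 has {A, D, C, B, E, F} and column 2 has {A, D, E, F}, leaving only G.
Row 6 already has {D, B, E, F} and column 2 already has {A, D, E, F, G}, so row 6, column 2 must be C.

C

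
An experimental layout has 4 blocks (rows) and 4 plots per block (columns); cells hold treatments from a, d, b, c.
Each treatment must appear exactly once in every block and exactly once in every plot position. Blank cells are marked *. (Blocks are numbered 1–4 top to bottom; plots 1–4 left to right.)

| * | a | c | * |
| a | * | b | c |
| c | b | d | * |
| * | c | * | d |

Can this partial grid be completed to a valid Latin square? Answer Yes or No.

Yes

No block or plot among the givens repeats a symbol, and propagating forced cells runs into no contradiction.
One valid completion exists (for instance, d a c b / a d b c / c b d a / b c a d).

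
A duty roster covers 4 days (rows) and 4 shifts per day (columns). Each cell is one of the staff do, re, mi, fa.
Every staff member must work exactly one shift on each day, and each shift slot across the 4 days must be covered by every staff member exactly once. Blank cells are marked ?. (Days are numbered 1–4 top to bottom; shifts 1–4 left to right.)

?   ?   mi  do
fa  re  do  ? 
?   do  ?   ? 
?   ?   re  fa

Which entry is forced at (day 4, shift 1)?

do

Day 1, shift 1: day 1 has {do, mi} and shift 1 has {fa}, leaving only re.
Day 1, shift 2: day 1 has {do, re, mi} and shift 2 has {do, re}, leaving only fa.
Day 2, shift 4: day 2 has {do, re, fa} and shift 4 has {do, fa}, leaving only mi.
Day 3, shift 1: day 3 has {do} and shift 1 has {re, fa}, leaving only mi.
Day 4 already has {re, fa} and shift 1 already has {re, mi, fa}, so day 4, shift 1 must be do.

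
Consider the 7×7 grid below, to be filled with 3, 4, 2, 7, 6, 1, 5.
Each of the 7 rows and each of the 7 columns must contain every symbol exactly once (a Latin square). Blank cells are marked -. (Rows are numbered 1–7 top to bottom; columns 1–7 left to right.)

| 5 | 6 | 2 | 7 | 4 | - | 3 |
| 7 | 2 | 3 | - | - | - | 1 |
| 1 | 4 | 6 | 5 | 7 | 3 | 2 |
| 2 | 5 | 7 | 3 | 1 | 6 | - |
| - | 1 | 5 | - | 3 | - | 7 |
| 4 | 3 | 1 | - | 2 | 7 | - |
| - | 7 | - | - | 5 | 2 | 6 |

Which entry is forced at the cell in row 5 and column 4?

2

Row 1, column 6: row 1 has {3, 4, 2, 7, 6, 5} and column 6 has {3, 2, 7, 6}, leaving only 1.
Row 2, column 5: row 2 has {3, 2, 7, 1} and column 5 has {3, 4, 2, 7, 1, 5}, leaving only 6.
Row 2, column 4: row 2 has {3, 2, 7, 6, 1} and column 4 has {3, 7, 5}, leaving only 4.
Row 2, column 6: row 2 has {3, 4, 2, 7, 6, 1} and column 6 has {3, 2, 7, 6, 1}, leaving only 5.
Row 4, column 7: row 4 has {3, 2, 7, 6, 1, 5} and column 7 has {3, 2, 7, 6, 1}, leaving only 4.
Row 5, column 1: row 5 has {3, 7, 1, 5} and column 1 has {4, 2, 7, 1, 5}, leaving only 6.
Row 5 already has {3, 7, 6, 1, 5} and column 4 already has {3, 4, 7, 5}, so row 5, column 4 must be 2.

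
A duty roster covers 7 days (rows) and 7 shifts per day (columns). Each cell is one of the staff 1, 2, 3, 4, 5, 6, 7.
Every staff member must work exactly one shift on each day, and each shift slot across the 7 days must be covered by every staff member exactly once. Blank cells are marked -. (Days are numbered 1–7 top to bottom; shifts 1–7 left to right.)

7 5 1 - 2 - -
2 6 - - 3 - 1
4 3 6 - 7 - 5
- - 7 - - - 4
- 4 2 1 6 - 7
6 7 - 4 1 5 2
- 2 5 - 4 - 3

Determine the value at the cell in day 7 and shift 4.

7

Day 1, shift 7: day 1 has {1, 2, 5, 7} and shift 7 has {1, 2, 3, 4, 5, 7}, leaving only 6.
Day 1, shift 4: day 1 has {1, 2, 5, 6, 7} and shift 4 has {1, 4}, leaving only 3.
Day 1, shift 6: day 1 has {1, 2, 3, 5, 6, 7} and shift 6 has {5}, leaving only 4.
Day 2, shift 3: day 2 has {1, 2, 3, 6} and shift 3 has {1, 2, 5, 6, 7}, leaving only 4.
Day 2, shift 6: day 2 has {1, 2, 3, 4, 6} and shift 6 has {4, 5}, leaving only 7.
Day 2, shift 4: day 2 has {1, 2, 3, 4, 6, 7} and shift 4 has {1, 3, 4}, leaving only 5.
Day 3, shift 4: day 3 has {3, 4, 5, 6, 7} and shift 4 has {1, 3, 4, 5}, leaving only 2.
Day 3, shift 6: day 3 has {2, 3, 4, 5, 6, 7} and shift 6 has {4, 5, 7}, leaving only 1.
Day 4, shift 2: day 4 has {4, 7} and shift 2 has {2, 3, 4, 5, 6, 7}, leaving only 1.
Day 4, shift 4: day 4 has {1, 4, 7} and shift 4 has {1, 2, 3, 4, 5}, leaving only 6.
Day 7 already has {2, 3, 4, 5} and shift 4 already has {1, 2, 3, 4, 5, 6}, so day 7, shift 4 must be 7.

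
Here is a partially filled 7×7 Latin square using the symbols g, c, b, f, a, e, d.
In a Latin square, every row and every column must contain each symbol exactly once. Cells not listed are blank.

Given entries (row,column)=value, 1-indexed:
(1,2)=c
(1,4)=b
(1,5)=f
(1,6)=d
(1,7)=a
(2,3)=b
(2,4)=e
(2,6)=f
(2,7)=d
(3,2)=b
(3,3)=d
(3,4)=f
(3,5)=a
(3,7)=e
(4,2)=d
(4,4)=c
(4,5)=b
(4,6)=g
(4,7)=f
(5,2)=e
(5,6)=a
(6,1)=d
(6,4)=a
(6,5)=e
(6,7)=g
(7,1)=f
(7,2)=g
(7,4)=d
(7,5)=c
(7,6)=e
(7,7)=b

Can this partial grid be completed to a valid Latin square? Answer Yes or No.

No row or column among the givens repeats a symbol, and propagating forced cells runs into no contradiction.
One valid completion exists (for instance, e c g b f d a / c a b e g f d / g b d f a c e / a d e c b g f / b e f g d a c / d f c a e b g / f g a d c e b).

Yes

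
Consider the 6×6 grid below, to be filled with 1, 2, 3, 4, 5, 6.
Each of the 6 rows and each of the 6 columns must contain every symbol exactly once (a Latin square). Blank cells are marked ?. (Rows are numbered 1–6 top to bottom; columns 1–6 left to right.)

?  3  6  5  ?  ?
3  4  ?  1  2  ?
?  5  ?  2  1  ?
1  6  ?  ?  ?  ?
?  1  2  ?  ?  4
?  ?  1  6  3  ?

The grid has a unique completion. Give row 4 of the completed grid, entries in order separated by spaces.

1 6 3 4 5 2

Row 1, column 5: row 1 has {3, 5, 6} and column 5 has {1, 2, 3}, leaving only 4.
Row 4, column 5: row 4 has {1, 6} and column 5 has {1, 2, 3, 4}, leaving only 5.
Row 1, column 1: row 1 has {3, 4, 5, 6} and column 1 has {1, 3}, leaving only 2.
Row 1, column 6: row 1 has {2, 3, 4, 5, 6} and column 6 has {4}, leaving only 1.
Row 2, column 3: row 2 has {1, 2, 3, 4} and column 3 has {1, 2, 6}, leaving only 5.
Row 2, column 6: row 2 has {1, 2, 3, 4, 5} and column 6 has {1, 4}, leaving only 6.
Row 3, column 6: row 3 has {1, 2, 5} and column 6 has {1, 4, 6}, leaving only 3.
Row 4, column 6: row 4 has {1, 5, 6} and column 6 has {1, 3, 4, 6}, leaving only 2.
Row 3, column 3: row 3 has {1, 2, 3, 5} and column 3 has {1, 2, 5, 6}, leaving only 4.
Row 4, column 3: row 4 has {1, 2, 5, 6} and column 3 has {1, 2, 4, 5, 6}, leaving only 3.
Row 4, column 4: row 4 has {1, 2, 3, 5, 6} and column 4 has {1, 2, 5, 6}, leaving only 4.
So row 4 reads: 1 6 3 4 5 2.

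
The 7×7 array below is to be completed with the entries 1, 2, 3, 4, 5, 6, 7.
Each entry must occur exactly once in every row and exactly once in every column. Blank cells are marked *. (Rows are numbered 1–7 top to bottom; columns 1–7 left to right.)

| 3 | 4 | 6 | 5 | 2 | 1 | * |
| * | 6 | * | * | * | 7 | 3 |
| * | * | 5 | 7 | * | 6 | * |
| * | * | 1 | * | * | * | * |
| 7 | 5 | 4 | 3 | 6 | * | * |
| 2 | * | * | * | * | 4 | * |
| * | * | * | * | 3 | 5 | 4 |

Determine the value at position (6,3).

Row 1, column 7: row 1 has {1, 2, 3, 4, 5, 6} and column 7 has {3, 4}, leaving only 7.
Row 2, column 3: row 2 has {3, 6, 7} and column 3 has {1, 4, 5, 6}, leaving only 2.
Row 5, column 6: row 5 has {3, 4, 5, 6, 7} and column 6 has {1, 4, 5, 6, 7}, leaving only 2.
Row 4, column 6: row 4 has {1} and column 6 has {1, 2, 4, 5, 6, 7}, leaving only 3.
Row 5, column 7: row 5 has {2, 3, 4, 5, 6, 7} and column 7 has {3, 4, 7}, leaving only 1.
Row 3, column 7: row 3 has {5, 6, 7} and column 7 has {1, 3, 4, 7}, leaving only 2.
Row 7, column 3: row 7 has {3, 4, 5} and column 3 has {1, 2, 4, 5, 6}, leaving only 7.
Row 6 already has {2, 4} and column 3 already has {1, 2, 4, 5, 6, 7}, so row 6, column 3 must be 3.

3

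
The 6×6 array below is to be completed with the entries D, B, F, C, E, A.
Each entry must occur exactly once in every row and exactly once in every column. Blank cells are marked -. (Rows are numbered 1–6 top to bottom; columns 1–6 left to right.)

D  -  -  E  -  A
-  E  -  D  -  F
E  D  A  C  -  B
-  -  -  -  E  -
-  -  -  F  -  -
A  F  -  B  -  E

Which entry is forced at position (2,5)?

A

Row 3, column 5: row 3 has {D, B, C, E, A} and column 5 has {E}, leaving only F.
Row 4, column 4: row 4 has {E} and column 4 has {D, B, F, C, E}, leaving only A.
Row 2, column 5 is narrowed to {B, C, A}.
If it were B, then row 2, column 3 would be left with no valid symbol.
If it were C, then row 2, column 3 would be left with no valid symbol.
So row 2, column 5 must be A.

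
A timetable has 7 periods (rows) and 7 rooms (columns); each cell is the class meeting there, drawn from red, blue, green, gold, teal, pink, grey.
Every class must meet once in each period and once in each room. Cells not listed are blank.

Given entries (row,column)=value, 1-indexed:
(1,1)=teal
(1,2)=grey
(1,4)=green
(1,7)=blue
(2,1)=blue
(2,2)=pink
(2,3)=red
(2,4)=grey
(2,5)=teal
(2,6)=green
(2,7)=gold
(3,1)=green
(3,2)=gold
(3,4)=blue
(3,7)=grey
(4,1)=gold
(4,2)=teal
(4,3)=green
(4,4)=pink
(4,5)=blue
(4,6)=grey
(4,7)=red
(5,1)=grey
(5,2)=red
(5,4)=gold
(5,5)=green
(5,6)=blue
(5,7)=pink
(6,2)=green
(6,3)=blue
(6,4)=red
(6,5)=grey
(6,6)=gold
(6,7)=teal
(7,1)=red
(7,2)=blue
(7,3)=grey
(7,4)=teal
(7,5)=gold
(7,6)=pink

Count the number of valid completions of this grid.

1

Period 1, room 3: eliminating its period and room leaves {gold, pink}.
Period 1, room 5: eliminating its period and room leaves {red, pink}.
Period 1, room 6: eliminating its period and room leaves {red}.
Period 3, room 3: eliminating its period and room leaves {teal, pink}.
Period 3, room 5: eliminating its period and room leaves {red, pink}.
Period 3, room 6: eliminating its period and room leaves {red, teal}.
Period 5, room 3: eliminating its period and room leaves {teal}.
Period 6, room 1: eliminating its period and room leaves {pink}.
Period 7, room 7: eliminating its period and room leaves {green}.
Only one assignment across all blanks avoids any period or room repeat, giving 1 completion.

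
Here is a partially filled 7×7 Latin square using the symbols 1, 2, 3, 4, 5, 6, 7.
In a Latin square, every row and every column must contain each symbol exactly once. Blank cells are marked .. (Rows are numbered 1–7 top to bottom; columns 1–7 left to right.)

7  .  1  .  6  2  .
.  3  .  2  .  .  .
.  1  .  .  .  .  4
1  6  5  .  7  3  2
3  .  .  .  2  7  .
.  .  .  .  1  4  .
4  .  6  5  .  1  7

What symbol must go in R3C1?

2

Row 4, column 4: row 4 has {1, 2, 3, 5, 6, 7} and column 4 has {2, 5}, leaving only 4.
Row 1, column 4: row 1 has {1, 2, 6, 7} and column 4 has {2, 4, 5}, leaving only 3.
Row 1, column 7: row 1 has {1, 2, 3, 6, 7} and column 7 has {2, 4, 7}, leaving only 5.
Row 1, column 2: row 1 has {1, 2, 3, 5, 6, 7} and column 2 has {1, 3, 6}, leaving only 4.
Row 5, column 2: row 5 has {2, 3, 7} and column 2 has {1, 3, 4, 6}, leaving only 5.
Row 5, column 3: row 5 has {2, 3, 5, 7} and column 3 has {1, 5, 6}, leaving only 4.
Row 2, column 3: row 2 has {2, 3} and column 3 has {1, 4, 5, 6}, leaving only 7.
Row 7, column 2: row 7 has {1, 4, 5, 6, 7} and column 2 has {1, 3, 4, 5, 6}, leaving only 2.
Row 6, column 2: row 6 has {1, 4} and column 2 has {1, 2, 3, 4, 5, 6}, leaving only 7.
Row 6, column 4: row 6 has {1, 4, 7} and column 4 has {2, 3, 4, 5}, leaving only 6.
Row 3, column 4: row 3 has {1, 4} and column 4 has {2, 3, 4, 5, 6}, leaving only 7.
Row 5, column 4: row 5 has {2, 3, 4, 5, 7} and column 4 has {2, 3, 4, 5, 6, 7}, leaving only 1.
Row 5, column 7: row 5 has {1, 2, 3, 4, 5, 7} and column 7 has {2, 4, 5, 7}, leaving only 6.
Row 2, column 7: row 2 has {2, 3, 7} and column 7 has {2, 4, 5, 6, 7}, leaving only 1.
Row 6, column 7: row 6 has {1, 4, 6, 7} and column 7 has {1, 2, 4, 5, 6, 7}, leaving only 3.
Row 6, column 3: row 6 has {1, 3, 4, 6, 7} and column 3 has {1, 4, 5, 6, 7}, leaving only 2.
Row 3, column 3: row 3 has {1, 4, 7} and column 3 has {1, 2, 4, 5, 6, 7}, leaving only 3.
Row 3, column 5: row 3 has {1, 3, 4, 7} and column 5 has {1, 2, 6, 7}, leaving only 5.
Row 2, column 5: row 2 has {1, 2, 3, 7} and column 5 has {1, 2, 5, 6, 7}, leaving only 4.
Row 3, column 6: row 3 has {1, 3, 4, 5, 7} and column 6 has {1, 2, 3, 4, 7}, leaving only 6.
Row 3 already has {1, 3, 4, 5, 6, 7} and column 1 already has {1, 3, 4, 7}, so row 3, column 1 must be 2.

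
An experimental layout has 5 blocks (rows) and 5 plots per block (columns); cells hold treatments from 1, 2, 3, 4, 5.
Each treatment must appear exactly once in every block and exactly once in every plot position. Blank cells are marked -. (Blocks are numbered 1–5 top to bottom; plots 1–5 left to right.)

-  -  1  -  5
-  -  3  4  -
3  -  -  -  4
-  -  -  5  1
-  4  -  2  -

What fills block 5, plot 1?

1

Block 1, plot 4: block 1 has {1, 5} and plot 4 has {2, 4, 5}, leaving only 3.
Block 1, plot 2: block 1 has {1, 3, 5} and plot 2 has {4}, leaving only 2.
Block 1, plot 1: block 1 has {1, 2, 3, 5} and plot 1 has {3}, leaving only 4.
Block 2, plot 5: block 2 has {3, 4} and plot 5 has {1, 4, 5}, leaving only 2.
Block 3, plot 4: block 3 has {3, 4} and plot 4 has {2, 3, 4, 5}, leaving only 1.
Block 3, plot 2: block 3 has {1, 3, 4} and plot 2 has {2, 4}, leaving only 5.
Block 2, plot 2: block 2 has {2, 3, 4} and plot 2 has {2, 4, 5}, leaving only 1.
Block 2, plot 1: block 2 has {1, 2, 3, 4} and plot 1 has {3, 4}, leaving only 5.
Block 5 already has {2, 4} and plot 1 already has {3, 4, 5}, so block 5, plot 1 must be 1.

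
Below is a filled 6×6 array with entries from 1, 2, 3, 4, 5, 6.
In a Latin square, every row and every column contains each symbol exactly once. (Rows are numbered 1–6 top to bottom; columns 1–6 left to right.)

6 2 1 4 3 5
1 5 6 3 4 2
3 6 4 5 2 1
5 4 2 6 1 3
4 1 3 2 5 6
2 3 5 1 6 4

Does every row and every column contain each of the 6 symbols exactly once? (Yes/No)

Yes

Each row is a permutation of the 6 symbols, and so is each column.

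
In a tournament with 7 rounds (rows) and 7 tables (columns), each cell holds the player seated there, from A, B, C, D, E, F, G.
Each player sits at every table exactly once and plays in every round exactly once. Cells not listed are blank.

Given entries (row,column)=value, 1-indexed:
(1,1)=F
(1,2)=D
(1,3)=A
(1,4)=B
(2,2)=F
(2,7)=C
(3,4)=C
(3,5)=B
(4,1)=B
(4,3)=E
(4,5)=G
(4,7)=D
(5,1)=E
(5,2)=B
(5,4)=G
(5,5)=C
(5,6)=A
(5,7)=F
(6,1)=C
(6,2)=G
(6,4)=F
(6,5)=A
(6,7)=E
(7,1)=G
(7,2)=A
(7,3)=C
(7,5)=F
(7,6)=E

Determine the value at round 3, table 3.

Round 1, table 5: round 1 has {A, B, D, F} and table 5 has {A, B, C, F, G}, leaving only E.
Round 1, table 7: round 1 has {A, B, D, E, F} and table 7 has {C, D, E, F}, leaving only G.
Round 1, table 6: round 1 has {A, B, D, E, F, G} and table 6 has {A, E}, leaving only C.
Round 2, table 5: round 2 has {C, F} and table 5 has {A, B, C, E, F, G}, leaving only D.
Round 2, table 1: round 2 has {C, D, F} and table 1 has {B, C, E, F, G}, leaving only A.
Round 2, table 4: round 2 has {A, C, D, F} and table 4 has {B, C, F, G}, leaving only E.
Round 3, table 1: round 3 has {B, C} and table 1 has {A, B, C, E, F, G}, leaving only D.
Round 3, table 2: round 3 has {B, C, D} and table 2 has {A, B, D, F, G}, leaving only E.
Round 3, table 7: round 3 has {B, C, D, E} and table 7 has {C, D, E, F, G}, leaving only A.
Round 4, table 2: round 4 has {B, D, E, G} and table 2 has {A, B, D, E, F, G}, leaving only C.
Round 4, table 4: round 4 has {B, C, D, E, G} and table 4 has {B, C, E, F, G}, leaving only A.
Round 4, table 6: round 4 has {A, B, C, D, E, G} and table 6 has {A, C, E}, leaving only F.
Round 3, table 6: round 3 has {A, B, C, D, E} and table 6 has {A, C, E, F}, leaving only G.
Round 3 already has {A, B, C, D, E, G} and table 3 already has {A, C, E}, so round 3, table 3 must be F.

F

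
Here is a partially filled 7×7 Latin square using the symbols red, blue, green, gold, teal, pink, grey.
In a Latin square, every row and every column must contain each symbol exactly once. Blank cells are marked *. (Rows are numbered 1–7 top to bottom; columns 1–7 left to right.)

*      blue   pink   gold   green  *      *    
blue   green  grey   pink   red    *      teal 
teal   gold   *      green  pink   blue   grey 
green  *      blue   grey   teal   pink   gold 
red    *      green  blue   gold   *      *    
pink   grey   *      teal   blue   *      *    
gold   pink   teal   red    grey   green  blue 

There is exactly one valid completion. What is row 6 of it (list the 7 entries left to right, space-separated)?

pink grey gold teal blue red green

Row 1, column 1: row 1 has {blue, green, gold, pink} and column 1 has {red, blue, green, gold, teal, pink}, leaving only grey.
Row 1, column 7: row 1 has {blue, green, gold, pink, grey} and column 7 has {blue, gold, teal, grey}, leaving only red.
Row 6, column 7: row 6 has {blue, teal, pink, grey} and column 7 has {red, blue, gold, teal, grey}, leaving only green.
Row 1, column 6: row 1 has {red, blue, green, gold, pink, grey} and column 6 has {blue, green, pink}, leaving only teal.
Row 2, column 6: row 2 has {red, blue, green, teal, pink, grey} and column 6 has {blue, green, teal, pink}, leaving only gold.
Row 6, column 6: row 6 has {blue, green, teal, pink, grey} and column 6 has {blue, green, gold, teal, pink}, leaving only red.
Row 6, column 3: row 6 has {red, blue, green, teal, pink, grey} and column 3 has {blue, green, teal, pink, grey}, leaving only gold.
So row 6 reads: pink grey gold teal blue red green.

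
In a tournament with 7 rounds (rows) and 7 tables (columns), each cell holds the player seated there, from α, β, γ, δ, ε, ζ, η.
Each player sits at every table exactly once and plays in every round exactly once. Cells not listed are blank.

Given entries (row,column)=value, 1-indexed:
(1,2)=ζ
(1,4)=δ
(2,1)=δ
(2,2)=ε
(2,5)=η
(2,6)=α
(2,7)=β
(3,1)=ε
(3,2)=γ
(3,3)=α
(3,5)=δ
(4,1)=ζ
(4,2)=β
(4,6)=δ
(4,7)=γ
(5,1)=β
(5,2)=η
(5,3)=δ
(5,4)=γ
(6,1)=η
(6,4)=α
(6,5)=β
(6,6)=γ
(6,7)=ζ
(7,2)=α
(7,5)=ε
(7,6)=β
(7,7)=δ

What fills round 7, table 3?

ζ

Round 2, table 4: round 2 has {α, β, δ, ε, η} and table 4 has {α, γ, δ}, leaving only ζ.
Round 2, table 3: round 2 has {α, β, δ, ε, ζ, η} and table 3 has {α, δ}, leaving only γ.
Round 3, table 7: round 3 has {α, γ, δ, ε} and table 7 has {β, γ, δ, ζ}, leaving only η.
Round 3, table 4: round 3 has {α, γ, δ, ε, η} and table 4 has {α, γ, δ, ζ}, leaving only β.
Round 3, table 6: round 3 has {α, β, γ, δ, ε, η} and table 6 has {α, β, γ, δ}, leaving only ζ.
Round 4, table 5: round 4 has {β, γ, δ, ζ} and table 5 has {β, δ, ε, η}, leaving only α.
Round 1, table 5: round 1 has {δ, ζ} and table 5 has {α, β, δ, ε, η}, leaving only γ.
Round 1, table 1: round 1 has {γ, δ, ζ} and table 1 has {β, δ, ε, ζ, η}, leaving only α.
Round 1, table 7: round 1 has {α, γ, δ, ζ} and table 7 has {β, γ, δ, ζ, η}, leaving only ε.
Round 1, table 6: round 1 has {α, γ, δ, ε, ζ} and table 6 has {α, β, γ, δ, ζ}, leaving only η.
Round 1, table 3: round 1 has {α, γ, δ, ε, ζ, η} and table 3 has {α, γ, δ}, leaving only β.
Round 5, table 5: round 5 has {β, γ, δ, η} and table 5 has {α, β, γ, δ, ε, η}, leaving only ζ.
Round 5, table 6: round 5 has {β, γ, δ, ζ, η} and table 6 has {α, β, γ, δ, ζ, η}, leaving only ε.
Round 5, table 7: round 5 has {β, γ, δ, ε, ζ, η} and table 7 has {β, γ, δ, ε, ζ, η}, leaving only α.
Round 6, table 2: round 6 has {α, β, γ, ζ, η} and table 2 has {α, β, γ, ε, ζ, η}, leaving only δ.
Round 6, table 3: round 6 has {α, β, γ, δ, ζ, η} and table 3 has {α, β, γ, δ}, leaving only ε.
Round 4, table 3: round 4 has {α, β, γ, δ, ζ} and table 3 has {α, β, γ, δ, ε}, leaving only η.
Round 7 already has {α, β, δ, ε} and table 3 already has {α, β, γ, δ, ε, η}, so round 7, table 3 must be ζ.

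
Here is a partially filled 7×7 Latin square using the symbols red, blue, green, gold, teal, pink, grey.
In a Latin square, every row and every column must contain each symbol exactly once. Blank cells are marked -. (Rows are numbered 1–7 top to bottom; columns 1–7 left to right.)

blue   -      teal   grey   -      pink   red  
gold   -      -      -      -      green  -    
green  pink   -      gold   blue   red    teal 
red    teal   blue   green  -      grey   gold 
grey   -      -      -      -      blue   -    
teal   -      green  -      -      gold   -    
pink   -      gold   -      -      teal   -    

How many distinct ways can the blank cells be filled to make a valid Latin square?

Row 1, column 2: eliminating its row and column leaves {green, gold}.
Row 1, column 5: eliminating its row and column leaves {green, gold}.
Row 2, column 2: eliminating its row and column leaves {red, blue, grey}.
Row 2, column 3: eliminating its row and column leaves {red, pink, grey}.
Row 2, column 4: eliminating its row and column leaves {red, blue, teal, pink}.
Row 2, column 5: eliminating its row and column leaves {red, teal, pink, grey}.
Row 2, column 7: eliminating its row and column leaves {blue, pink, grey}.
Row 3, column 3: eliminating its row and column leaves {grey}.
Row 4, column 5: eliminating its row and column leaves {pink}.
Row 5, column 2: eliminating its row and column leaves {red, green, gold}.
Row 5, column 3: eliminating its row and column leaves {red, pink}.
Row 5, column 4: eliminating its row and column leaves {red, teal, pink}.
Row 5, column 5: eliminating its row and column leaves {red, green, gold, teal, pink}.
Row 5, column 7: eliminating its row and column leaves {green, pink}.
Row 6, column 2: eliminating its row and column leaves {red, blue, grey}.
Row 6, column 4: eliminating its row and column leaves {red, blue, pink}.
Row 6, column 5: eliminating its row and column leaves {red, pink, grey}.
Row 6, column 7: eliminating its row and column leaves {blue, pink, grey}.
Row 7, column 2: eliminating its row and column leaves {red, blue, green, grey}.
Row 7, column 4: eliminating its row and column leaves {red, blue}.
Row 7, column 5: eliminating its row and column leaves {red, green, grey}.
Row 7, column 7: eliminating its row and column leaves {blue, green, grey}.
Enumerating the assignments across these blanks that avoid any row or column repeat gives 20 completions.

20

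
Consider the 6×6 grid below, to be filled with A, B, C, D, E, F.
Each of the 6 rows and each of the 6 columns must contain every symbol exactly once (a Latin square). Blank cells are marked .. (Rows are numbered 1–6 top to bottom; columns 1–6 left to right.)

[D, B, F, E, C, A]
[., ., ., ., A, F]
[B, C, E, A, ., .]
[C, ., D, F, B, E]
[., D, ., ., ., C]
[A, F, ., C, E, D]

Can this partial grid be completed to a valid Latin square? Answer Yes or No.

No

Row 3, column 6: row 3 together with column 6 already contain {A, B, C, D, E, F} — every symbol — so nothing can go there. The grid has no valid completion.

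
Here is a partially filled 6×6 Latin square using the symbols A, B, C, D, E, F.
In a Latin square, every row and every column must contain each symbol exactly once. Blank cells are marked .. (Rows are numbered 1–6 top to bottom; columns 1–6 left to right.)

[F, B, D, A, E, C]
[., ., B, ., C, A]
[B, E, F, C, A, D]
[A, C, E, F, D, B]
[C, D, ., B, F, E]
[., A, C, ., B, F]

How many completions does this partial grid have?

2

Row 2, column 1: eliminating its row and column leaves {D, E}.
Row 2, column 2: eliminating its row and column leaves {F}.
Row 2, column 4: eliminating its row and column leaves {D, E}.
Row 5, column 3: eliminating its row and column leaves {A}.
Row 6, column 1: eliminating its row and column leaves {D, E}.
Row 6, column 4: eliminating its row and column leaves {D, E}.
Enumerating the assignments across these blanks that avoid any row or column repeat gives 2 completions.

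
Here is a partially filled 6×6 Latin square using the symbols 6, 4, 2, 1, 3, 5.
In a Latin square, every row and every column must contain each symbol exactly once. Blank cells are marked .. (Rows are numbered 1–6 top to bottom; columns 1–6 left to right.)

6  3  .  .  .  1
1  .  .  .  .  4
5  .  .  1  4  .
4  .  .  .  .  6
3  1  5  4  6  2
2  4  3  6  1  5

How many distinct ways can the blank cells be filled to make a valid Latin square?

Row 1, column 3: eliminating its row and column leaves {4, 2}.
Row 1, column 4: eliminating its row and column leaves {2, 5}.
Row 1, column 5: eliminating its row and column leaves {2, 5}.
Row 2, column 2: eliminating its row and column leaves {6, 2, 5}.
Row 2, column 3: eliminating its row and column leaves {6, 2}.
Row 2, column 4: eliminating its row and column leaves {2, 3, 5}.
Row 2, column 5: eliminating its row and column leaves {2, 3, 5}.
Row 3, column 2: eliminating its row and column leaves {6, 2}.
Row 3, column 3: eliminating its row and column leaves {6, 2}.
Row 3, column 6: eliminating its row and column leaves {3}.
Row 4, column 2: eliminating its row and column leaves {2, 5}.
Row 4, column 3: eliminating its row and column leaves {2, 1}.
Row 4, column 4: eliminating its row and column leaves {2, 3, 5}.
Row 4, column 5: eliminating its row and column leaves {2, 3, 5}.
Enumerating the assignments across these blanks that avoid any row or column repeat gives 6 completions.

6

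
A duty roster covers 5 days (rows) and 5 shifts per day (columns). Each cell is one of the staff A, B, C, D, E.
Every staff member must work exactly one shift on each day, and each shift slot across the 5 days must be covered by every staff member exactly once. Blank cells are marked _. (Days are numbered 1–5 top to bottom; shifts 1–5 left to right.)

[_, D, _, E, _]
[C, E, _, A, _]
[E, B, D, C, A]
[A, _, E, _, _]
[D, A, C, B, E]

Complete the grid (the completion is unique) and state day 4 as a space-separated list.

Day 4, shift 2: day 4 has {A, E} and shift 2 has {A, B, D, E}, leaving only C.
Day 4, shift 4: day 4 has {A, C, E} and shift 4 has {A, B, C, E}, leaving only D.
Day 4, shift 5: day 4 has {A, C, D, E} and shift 5 has {A, E}, leaving only B.
So day 4 reads: A C E D B.

A C E D B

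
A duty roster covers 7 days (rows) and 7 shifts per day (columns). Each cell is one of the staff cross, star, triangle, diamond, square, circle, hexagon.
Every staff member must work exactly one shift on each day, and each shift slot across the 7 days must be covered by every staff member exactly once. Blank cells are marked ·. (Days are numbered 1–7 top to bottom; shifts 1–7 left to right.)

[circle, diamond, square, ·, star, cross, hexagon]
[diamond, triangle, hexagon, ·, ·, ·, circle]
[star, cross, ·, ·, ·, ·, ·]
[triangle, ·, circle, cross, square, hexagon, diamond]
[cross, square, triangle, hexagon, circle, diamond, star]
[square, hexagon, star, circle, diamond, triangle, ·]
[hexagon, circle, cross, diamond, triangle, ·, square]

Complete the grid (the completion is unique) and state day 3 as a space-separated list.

Day 3, shift 3: day 3 has {cross, star} and shift 3 has {cross, star, triangle, square, circle, hexagon}, leaving only diamond.
Day 3, shift 5: day 3 has {cross, star, diamond} and shift 5 has {star, triangle, diamond, square, circle}, leaving only hexagon.
Day 3, shift 7: day 3 has {cross, star, diamond, hexagon} and shift 7 has {star, diamond, square, circle, hexagon}, leaving only triangle.
Day 3, shift 4: day 3 has {cross, star, triangle, diamond, hexagon} and shift 4 has {cross, diamond, circle, hexagon}, leaving only square.
Day 3, shift 6: day 3 has {cross, star, triangle, diamond, square, hexagon} and shift 6 has {cross, triangle, diamond, hexagon}, leaving only circle.
So day 3 reads: star cross diamond square hexagon circle triangle.

star cross diamond square hexagon circle triangle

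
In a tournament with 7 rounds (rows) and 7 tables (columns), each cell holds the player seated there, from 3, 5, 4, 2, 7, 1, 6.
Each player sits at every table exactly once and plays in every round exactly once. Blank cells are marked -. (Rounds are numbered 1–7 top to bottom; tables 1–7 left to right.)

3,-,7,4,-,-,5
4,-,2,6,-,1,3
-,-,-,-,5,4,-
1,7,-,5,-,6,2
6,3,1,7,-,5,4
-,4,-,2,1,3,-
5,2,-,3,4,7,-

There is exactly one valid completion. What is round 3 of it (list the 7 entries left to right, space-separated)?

Round 3, table 4: round 3 has {5, 4} and table 4 has {3, 5, 4, 2, 7, 6}, leaving only 1.
Round 3, table 2: round 3 has {5, 4, 1} and table 2 has {3, 4, 2, 7}, leaving only 6.
Round 3, table 3: round 3 has {5, 4, 1, 6} and table 3 has {2, 7, 1}, leaving only 3.
Round 3, table 7: round 3 has {3, 5, 4, 1, 6} and table 7 has {3, 5, 4, 2}, leaving only 7.
Round 3, table 1: round 3 has {3, 5, 4, 7, 1, 6} and table 1 has {3, 5, 4, 1, 6}, leaving only 2.
So round 3 reads: 2 6 3 1 5 4 7.

2 6 3 1 5 4 7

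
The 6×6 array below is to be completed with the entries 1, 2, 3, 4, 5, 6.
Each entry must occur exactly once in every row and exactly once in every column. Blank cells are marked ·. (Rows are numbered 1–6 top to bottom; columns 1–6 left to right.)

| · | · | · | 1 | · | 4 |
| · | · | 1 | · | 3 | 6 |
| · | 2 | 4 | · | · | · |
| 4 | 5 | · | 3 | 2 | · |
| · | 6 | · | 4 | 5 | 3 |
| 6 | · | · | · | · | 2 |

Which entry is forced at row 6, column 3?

3

Row 1, column 2: row 1 has {1, 4} and column 2 has {2, 5, 6}, leaving only 3.
Row 1, column 5: row 1 has {1, 3, 4} and column 5 has {2, 3, 5}, leaving only 6.
Row 2, column 2: row 2 has {1, 3, 6} and column 2 has {2, 3, 5, 6}, leaving only 4.
Row 3, column 5: row 3 has {2, 4} and column 5 has {2, 3, 5, 6}, leaving only 1.
Row 3, column 6: row 3 has {1, 2, 4} and column 6 has {2, 3, 4, 6}, leaving only 5.
Row 3, column 1: row 3 has {1, 2, 4, 5} and column 1 has {4, 6}, leaving only 3.
Row 3, column 4: row 3 has {1, 2, 3, 4, 5} and column 4 has {1, 3, 4}, leaving only 6.
Row 4, column 3: row 4 has {2, 3, 4, 5} and column 3 has {1, 4}, leaving only 6.
Row 4, column 6: row 4 has {2, 3, 4, 5, 6} and column 6 has {2, 3, 4, 5, 6}, leaving only 1.
Row 5, column 3: row 5 has {3, 4, 5, 6} and column 3 has {1, 4, 6}, leaving only 2.
Row 1, column 3: row 1 has {1, 3, 4, 6} and column 3 has {1, 2, 4, 6}, leaving only 5.
Row 6 already has {2, 6} and column 3 already has {1, 2, 4, 5, 6}, so row 6, column 3 must be 3.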